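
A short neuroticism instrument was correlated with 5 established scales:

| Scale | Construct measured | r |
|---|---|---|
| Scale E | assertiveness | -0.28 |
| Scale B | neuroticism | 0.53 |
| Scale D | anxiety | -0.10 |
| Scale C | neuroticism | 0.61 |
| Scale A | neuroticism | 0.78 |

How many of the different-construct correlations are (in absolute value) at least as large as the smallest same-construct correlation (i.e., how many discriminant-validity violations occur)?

Convergent (same construct = neuroticism): Scale B, Scale C, Scale A.
Smallest convergent = 0.53. Discriminant |r|: 0.28, 0.10; count ≥ 0.53 → 0.

0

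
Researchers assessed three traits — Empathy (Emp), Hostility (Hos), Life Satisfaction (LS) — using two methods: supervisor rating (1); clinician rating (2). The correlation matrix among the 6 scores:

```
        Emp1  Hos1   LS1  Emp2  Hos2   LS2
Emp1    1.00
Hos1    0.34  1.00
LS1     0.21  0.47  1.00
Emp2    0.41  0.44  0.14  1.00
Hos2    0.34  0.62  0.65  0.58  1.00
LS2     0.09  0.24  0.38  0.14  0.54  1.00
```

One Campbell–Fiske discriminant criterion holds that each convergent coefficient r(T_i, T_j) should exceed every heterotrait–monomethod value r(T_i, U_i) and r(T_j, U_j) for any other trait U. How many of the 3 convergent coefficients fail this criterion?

Checking each validity diagonal entry against its comparison values:
Emp (methods 1·2): 0.41 vs {0.34, 0.58, 0.21, 0.14} → fail.
Hos (methods 1·2): 0.62 vs {0.34, 0.58, 0.47, 0.54} → pass.
LS (methods 1·2): 0.38 vs {0.21, 0.14, 0.47, 0.54} → fail.
2 of 3 fail.

2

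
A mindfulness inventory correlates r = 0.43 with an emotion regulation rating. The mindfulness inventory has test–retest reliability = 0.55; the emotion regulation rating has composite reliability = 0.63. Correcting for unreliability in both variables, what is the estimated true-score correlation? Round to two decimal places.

0.73

r_true = r_obs / √(r_xx · r_yy) = 0.43 / √(0.55 × 0.63) = 0.43 / √0.3465 = 0.43 / 0.5886 ≈ 0.73.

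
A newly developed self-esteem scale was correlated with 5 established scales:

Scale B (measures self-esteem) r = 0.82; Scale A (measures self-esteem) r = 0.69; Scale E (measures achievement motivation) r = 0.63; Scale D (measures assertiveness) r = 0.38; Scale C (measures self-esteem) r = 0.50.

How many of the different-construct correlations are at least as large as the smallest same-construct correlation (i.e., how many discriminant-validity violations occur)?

1

Convergent (same construct = self-esteem): Scale B, Scale A, Scale C.
Smallest convergent = 0.50. Discriminant values: 0.63, 0.38; count ≥ 0.50 → 1.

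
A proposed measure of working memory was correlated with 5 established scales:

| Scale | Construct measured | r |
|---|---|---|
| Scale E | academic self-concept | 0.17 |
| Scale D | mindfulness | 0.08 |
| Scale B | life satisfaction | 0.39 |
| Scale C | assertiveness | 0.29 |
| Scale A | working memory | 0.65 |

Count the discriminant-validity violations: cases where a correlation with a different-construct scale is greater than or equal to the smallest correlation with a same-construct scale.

Convergent (same construct = working memory): Scale A.
Smallest convergent = 0.65. Discriminant values: 0.17, 0.08, 0.39, 0.29; count ≥ 0.65 → 0.

0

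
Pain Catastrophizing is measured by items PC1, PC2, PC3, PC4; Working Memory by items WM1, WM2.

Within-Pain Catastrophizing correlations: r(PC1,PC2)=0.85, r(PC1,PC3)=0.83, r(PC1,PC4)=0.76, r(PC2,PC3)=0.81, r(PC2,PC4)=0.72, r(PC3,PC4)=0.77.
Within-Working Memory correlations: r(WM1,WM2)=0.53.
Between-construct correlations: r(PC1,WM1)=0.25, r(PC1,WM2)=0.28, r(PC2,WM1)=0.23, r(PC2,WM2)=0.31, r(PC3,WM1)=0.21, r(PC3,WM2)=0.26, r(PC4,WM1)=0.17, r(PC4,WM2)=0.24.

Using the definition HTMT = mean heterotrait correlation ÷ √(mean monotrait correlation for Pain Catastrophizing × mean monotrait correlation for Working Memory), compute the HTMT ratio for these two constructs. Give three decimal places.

Between-construct mean = 1.95/8 = 0.2438.
Mean within-PC = 4.74/6 = 0.7900; mean within-WM = 0.53/1 = 0.5300.
Geometric mean = √(0.7900 × 0.5300) = 0.6471.
HTMT = 0.2438 / 0.6471 = 0.377.

0.377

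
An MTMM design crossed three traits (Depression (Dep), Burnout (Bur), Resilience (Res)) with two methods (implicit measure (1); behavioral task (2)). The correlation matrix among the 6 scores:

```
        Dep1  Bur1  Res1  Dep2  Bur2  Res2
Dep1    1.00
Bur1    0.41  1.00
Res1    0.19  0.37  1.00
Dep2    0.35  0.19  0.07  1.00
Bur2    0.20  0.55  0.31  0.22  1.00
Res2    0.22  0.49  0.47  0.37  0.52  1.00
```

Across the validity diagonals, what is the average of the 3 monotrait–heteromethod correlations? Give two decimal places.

0.46

Convergent values: 0.35, 0.55, 0.47; mean = 1.37/3 = 0.46.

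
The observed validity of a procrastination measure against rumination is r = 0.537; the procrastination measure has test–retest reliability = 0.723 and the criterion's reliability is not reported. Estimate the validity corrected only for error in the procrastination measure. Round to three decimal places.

0.632

Single correction: r_c = r_obs / √r_xx = 0.537 / √0.723 = 0.537 / 0.8503 ≈ 0.632.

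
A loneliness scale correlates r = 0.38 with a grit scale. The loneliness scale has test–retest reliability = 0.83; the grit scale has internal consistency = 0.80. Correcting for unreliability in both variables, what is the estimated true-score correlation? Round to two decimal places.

0.47

r_true = r_obs / √(r_xx · r_yy) = 0.38 / √(0.83 × 0.80) = 0.38 / √0.6640 = 0.38 / 0.8149 ≈ 0.47.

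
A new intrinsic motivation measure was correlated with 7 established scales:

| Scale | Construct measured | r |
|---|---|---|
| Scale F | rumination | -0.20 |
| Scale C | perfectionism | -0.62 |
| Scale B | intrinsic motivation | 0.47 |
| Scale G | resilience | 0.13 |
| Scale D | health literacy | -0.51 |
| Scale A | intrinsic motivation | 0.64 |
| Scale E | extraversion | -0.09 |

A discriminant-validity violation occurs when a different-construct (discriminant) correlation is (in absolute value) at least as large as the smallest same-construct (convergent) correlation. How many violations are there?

2

Convergent (same construct = intrinsic motivation): Scale B, Scale A.
Smallest convergent = 0.47. Discriminant |r|: 0.20, 0.62, 0.13, 0.51, 0.09; count ≥ 0.47 → 2.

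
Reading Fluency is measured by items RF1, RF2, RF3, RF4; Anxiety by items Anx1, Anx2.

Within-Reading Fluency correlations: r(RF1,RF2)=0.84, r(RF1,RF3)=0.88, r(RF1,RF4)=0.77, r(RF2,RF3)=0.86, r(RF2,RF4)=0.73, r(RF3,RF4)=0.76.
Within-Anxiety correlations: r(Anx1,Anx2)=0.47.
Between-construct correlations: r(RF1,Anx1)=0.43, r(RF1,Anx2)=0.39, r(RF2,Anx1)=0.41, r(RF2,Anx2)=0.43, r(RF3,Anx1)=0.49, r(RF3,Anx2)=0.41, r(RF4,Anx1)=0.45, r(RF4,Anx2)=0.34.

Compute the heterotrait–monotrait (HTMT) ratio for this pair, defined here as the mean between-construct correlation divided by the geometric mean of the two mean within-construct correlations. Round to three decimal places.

Mean heterotrait r = 3.35/8 = 0.4188.
Mean within-RF = 4.84/6 = 0.8067; mean within-Anx = 0.47/1 = 0.4700.
Geometric mean = √(0.8067 × 0.4700) = 0.6158.
HTMT = 0.4188 / 0.6158 = 0.680.

0.680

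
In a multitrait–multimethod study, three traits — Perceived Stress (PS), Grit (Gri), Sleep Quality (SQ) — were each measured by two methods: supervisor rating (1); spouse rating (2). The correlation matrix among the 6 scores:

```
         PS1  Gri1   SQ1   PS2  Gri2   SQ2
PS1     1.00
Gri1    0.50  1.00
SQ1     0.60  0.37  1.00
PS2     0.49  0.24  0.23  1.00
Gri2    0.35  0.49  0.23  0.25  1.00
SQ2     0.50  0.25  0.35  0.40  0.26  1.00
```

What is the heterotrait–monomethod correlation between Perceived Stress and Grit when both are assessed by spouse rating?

Different traits, same method: r(PS2, Gri2) = 0.25.

0.25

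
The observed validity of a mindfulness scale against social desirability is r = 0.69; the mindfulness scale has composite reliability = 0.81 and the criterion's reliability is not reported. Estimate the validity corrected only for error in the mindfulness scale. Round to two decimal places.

Single correction: r_c = r_obs / √r_xx = 0.69 / √0.81 = 0.69 / 0.9000 ≈ 0.77.

0.77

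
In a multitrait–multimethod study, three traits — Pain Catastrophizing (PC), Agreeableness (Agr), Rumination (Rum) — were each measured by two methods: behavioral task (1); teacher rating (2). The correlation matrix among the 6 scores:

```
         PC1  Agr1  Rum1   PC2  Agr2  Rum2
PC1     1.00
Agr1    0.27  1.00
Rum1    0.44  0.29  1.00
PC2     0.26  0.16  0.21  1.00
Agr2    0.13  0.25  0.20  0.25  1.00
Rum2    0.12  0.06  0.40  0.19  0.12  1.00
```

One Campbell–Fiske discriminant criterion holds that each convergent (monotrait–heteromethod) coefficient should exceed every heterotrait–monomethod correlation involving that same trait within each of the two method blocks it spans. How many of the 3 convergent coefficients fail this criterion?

Convergent coefficients and their comparison sets:
PC (methods 1·2): 0.26 vs {0.27, 0.25, 0.44, 0.19} → fail.
Agr (methods 1·2): 0.25 vs {0.27, 0.25, 0.29, 0.12} → fail.
Rum (methods 1·2): 0.40 vs {0.44, 0.19, 0.29, 0.12} → fail.
3 of 3 fail.

3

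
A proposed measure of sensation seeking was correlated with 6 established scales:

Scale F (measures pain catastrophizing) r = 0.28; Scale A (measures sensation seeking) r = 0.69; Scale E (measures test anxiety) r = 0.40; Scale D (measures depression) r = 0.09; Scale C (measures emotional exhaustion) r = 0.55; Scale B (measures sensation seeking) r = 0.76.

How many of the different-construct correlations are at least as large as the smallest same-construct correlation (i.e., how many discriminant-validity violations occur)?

Convergent (same construct = sensation seeking): Scale A, Scale B.
Smallest convergent = 0.69. Discriminant values: 0.28, 0.40, 0.09, 0.55; count ≥ 0.69 → 0.

0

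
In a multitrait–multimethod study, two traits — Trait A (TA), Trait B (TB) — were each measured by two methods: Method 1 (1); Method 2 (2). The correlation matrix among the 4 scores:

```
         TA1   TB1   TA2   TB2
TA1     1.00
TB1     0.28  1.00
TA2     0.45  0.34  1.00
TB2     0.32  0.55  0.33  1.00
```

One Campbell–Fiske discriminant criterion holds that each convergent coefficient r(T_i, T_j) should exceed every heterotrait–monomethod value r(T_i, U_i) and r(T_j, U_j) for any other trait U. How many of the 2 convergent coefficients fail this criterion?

0

Convergent coefficients and their comparison sets:
TA (methods 1·2): 0.45 vs {0.28, 0.33} → pass.
TB (methods 1·2): 0.55 vs {0.28, 0.33} → pass.
0 of 2 fail.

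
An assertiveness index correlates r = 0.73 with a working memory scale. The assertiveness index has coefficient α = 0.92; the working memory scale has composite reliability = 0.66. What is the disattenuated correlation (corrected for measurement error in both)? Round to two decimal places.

0.94

r_true = r_obs / √(r_xx · r_yy) = 0.73 / √(0.92 × 0.66) = 0.73 / √0.6072 = 0.73 / 0.7792 ≈ 0.94.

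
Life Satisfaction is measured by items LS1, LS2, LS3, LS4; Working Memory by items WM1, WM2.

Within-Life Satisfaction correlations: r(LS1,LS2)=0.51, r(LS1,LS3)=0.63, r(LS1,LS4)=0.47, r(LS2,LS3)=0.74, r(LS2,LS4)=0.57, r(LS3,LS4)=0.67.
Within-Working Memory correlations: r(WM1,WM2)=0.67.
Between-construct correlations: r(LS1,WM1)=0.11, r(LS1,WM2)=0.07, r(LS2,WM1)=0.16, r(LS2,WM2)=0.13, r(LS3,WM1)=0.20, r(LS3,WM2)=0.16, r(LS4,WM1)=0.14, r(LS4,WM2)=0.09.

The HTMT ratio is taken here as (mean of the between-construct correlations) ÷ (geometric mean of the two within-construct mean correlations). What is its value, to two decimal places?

Mean between = 1.06/8 = 0.1325.
Mean within-LS = 3.59/6 = 0.5983; mean within-WM = 0.67/1 = 0.6700.
Geometric mean = √(0.5983 × 0.6700) = 0.6331.
HTMT = 0.1325 / 0.6331 = 0.21.

0.21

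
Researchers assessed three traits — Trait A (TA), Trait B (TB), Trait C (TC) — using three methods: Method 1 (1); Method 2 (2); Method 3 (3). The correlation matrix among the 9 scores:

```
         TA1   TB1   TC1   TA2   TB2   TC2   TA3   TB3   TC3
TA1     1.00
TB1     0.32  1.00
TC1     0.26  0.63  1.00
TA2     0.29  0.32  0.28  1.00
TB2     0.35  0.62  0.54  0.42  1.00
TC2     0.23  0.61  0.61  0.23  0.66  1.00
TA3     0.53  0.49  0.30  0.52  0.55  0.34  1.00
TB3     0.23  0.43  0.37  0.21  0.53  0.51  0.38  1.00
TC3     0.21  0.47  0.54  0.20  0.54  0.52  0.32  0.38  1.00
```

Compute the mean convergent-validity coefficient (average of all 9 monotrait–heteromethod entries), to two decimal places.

0.51

Convergent values: 0.29, 0.53, 0.52, 0.62, 0.43, 0.53, 0.61, 0.54, 0.52; mean = 4.59/9 = 0.51.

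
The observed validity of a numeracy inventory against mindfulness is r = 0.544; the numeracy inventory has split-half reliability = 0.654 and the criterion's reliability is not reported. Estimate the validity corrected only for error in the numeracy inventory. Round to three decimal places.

Single correction: r_c = r_obs / √r_xx = 0.544 / √0.654 = 0.544 / 0.8087 ≈ 0.673.

0.673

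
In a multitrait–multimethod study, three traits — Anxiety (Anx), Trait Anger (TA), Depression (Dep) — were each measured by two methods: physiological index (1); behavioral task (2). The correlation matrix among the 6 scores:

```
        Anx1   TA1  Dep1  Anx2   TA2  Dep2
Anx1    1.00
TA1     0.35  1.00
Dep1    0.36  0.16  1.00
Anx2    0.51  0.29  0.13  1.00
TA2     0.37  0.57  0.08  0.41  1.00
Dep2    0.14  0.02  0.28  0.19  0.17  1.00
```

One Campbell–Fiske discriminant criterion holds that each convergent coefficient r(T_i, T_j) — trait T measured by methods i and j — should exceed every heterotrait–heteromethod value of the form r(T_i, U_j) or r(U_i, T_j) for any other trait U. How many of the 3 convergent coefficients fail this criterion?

Convergent coefficients and their comparison sets:
Anx (methods 1·2): 0.51 vs {0.37, 0.29, 0.14, 0.13} → pass.
TA (methods 1·2): 0.57 vs {0.29, 0.37, 0.02, 0.08} → pass.
Dep (methods 1·2): 0.28 vs {0.13, 0.14, 0.08, 0.02} → pass.
0 of 3 fail.

0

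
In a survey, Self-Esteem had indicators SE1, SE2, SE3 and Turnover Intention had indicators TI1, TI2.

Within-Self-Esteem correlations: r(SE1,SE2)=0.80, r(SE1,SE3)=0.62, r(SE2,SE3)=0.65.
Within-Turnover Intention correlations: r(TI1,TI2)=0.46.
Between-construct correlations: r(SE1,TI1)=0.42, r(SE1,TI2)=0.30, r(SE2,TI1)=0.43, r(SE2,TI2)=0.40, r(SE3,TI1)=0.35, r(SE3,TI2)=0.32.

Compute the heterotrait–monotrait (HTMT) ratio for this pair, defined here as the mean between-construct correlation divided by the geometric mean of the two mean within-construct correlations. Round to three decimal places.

Mean between = 2.22/6 = 0.3700.
Mean within-SE = 2.07/3 = 0.6900; mean within-TI = 0.46/1 = 0.4600.
Geometric mean = √(0.6900 × 0.4600) = 0.5634.
HTMT = 0.3700 / 0.5634 = 0.657.

0.657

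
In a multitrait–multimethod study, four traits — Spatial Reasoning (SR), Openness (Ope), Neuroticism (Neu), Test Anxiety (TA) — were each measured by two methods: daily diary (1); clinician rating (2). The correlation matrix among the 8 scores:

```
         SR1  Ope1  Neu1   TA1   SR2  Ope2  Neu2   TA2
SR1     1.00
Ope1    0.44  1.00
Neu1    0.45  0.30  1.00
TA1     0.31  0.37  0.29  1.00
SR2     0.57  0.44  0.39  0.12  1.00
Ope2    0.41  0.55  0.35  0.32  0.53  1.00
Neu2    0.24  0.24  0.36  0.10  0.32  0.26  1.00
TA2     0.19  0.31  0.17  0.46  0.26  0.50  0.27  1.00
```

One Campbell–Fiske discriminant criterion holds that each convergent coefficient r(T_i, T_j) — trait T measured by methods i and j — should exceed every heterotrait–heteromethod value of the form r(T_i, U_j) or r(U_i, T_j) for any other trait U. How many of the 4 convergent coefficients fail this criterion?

1

Convergent coefficients and their comparison sets:
SR (methods 1·2): 0.57 vs {0.41, 0.44, 0.24, 0.39, 0.19, 0.12} → pass.
Ope (methods 1·2): 0.55 vs {0.44, 0.41, 0.24, 0.35, 0.31, 0.32} → pass.
Neu (methods 1·2): 0.36 vs {0.39, 0.24, 0.35, 0.24, 0.17, 0.10} → fail.
TA (methods 1·2): 0.46 vs {0.12, 0.19, 0.32, 0.31, 0.10, 0.17} → pass.
1 of 4 fail.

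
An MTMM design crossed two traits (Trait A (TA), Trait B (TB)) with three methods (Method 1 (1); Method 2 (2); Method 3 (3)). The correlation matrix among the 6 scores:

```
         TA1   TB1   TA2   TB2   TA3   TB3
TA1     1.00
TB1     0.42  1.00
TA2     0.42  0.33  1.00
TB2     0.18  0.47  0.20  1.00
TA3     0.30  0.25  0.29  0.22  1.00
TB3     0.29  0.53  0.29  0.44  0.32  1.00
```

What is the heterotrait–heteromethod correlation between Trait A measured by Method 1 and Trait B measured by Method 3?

Different traits and methods: r(TA1, TB3) = 0.29.

0.29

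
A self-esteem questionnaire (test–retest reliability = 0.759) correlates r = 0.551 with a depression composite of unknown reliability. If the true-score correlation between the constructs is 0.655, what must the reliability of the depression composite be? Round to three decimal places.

r_true = r_obs / √(r_xx · r_yy) ⇒ 0.655 = 0.551 / √(0.759 · r_yy).
√(0.759 · r_yy) = 0.551 / 0.655 = 0.8412; 0.759 · r_yy = 0.7076; r_yy = 0.7076 / 0.759 ≈ 0.932.

0.932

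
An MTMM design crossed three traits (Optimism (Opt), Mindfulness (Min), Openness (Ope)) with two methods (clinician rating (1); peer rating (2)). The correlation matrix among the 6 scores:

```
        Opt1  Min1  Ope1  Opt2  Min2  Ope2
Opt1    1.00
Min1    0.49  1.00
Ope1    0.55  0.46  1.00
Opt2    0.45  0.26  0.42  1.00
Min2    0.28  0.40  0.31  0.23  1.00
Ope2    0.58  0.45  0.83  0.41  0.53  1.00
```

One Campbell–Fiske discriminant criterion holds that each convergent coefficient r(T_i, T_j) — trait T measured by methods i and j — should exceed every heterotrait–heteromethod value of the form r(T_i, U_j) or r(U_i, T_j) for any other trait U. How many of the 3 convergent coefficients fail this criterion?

Checking each validity diagonal entry against its comparison values:
Opt (methods 1·2): 0.45 vs {0.28, 0.26, 0.58, 0.42} → fail.
Min (methods 1·2): 0.40 vs {0.26, 0.28, 0.45, 0.31} → fail.
Ope (methods 1·2): 0.83 vs {0.42, 0.58, 0.31, 0.45} → pass.
2 of 3 fail.

2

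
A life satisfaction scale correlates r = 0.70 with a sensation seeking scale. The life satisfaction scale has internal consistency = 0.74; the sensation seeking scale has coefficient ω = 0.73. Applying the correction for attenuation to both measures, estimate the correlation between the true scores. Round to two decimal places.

0.95

r_true = r_obs / √(r_xx · r_yy) = 0.70 / √(0.74 × 0.73) = 0.70 / √0.5402 = 0.70 / 0.7350 ≈ 0.95.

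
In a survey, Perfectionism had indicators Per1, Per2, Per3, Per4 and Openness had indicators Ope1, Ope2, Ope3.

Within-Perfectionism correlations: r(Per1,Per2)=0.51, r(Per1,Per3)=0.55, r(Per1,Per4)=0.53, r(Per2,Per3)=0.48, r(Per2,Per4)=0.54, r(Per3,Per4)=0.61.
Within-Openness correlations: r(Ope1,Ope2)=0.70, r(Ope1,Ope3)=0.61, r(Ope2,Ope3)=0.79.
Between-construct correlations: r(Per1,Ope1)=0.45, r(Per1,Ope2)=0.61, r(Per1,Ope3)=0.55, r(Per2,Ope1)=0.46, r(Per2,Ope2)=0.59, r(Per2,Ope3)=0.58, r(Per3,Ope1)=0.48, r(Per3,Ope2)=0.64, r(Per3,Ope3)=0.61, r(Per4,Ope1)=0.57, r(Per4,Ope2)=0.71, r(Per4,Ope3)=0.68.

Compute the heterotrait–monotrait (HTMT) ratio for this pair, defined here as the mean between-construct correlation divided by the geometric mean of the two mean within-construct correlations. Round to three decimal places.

0.942

Mean heterotrait r = 6.93/12 = 0.5775.
Mean within-Per = 3.22/6 = 0.5367; mean within-Ope = 2.10/3 = 0.7000.
Geometric mean = √(0.5367 × 0.7000) = 0.6129.
HTMT = 0.5775 / 0.6129 = 0.942.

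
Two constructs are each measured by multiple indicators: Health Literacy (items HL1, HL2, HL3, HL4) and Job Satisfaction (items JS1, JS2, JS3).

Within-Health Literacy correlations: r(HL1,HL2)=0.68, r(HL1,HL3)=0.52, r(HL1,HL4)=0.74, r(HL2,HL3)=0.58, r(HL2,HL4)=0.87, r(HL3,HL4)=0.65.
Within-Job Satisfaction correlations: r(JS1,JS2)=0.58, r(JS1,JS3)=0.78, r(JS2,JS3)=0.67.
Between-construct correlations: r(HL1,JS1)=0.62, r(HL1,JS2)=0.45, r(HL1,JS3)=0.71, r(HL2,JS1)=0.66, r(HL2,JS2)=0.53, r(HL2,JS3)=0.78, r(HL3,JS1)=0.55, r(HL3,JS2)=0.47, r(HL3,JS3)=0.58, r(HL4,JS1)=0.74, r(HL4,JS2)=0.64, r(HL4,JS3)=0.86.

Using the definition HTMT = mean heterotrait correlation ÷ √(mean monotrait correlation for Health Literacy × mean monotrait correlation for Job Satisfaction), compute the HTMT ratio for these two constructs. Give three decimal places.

0.937

Between-construct mean = 7.59/12 = 0.6325.
Mean within-HL = 4.04/6 = 0.6733; mean within-JS = 2.03/3 = 0.6767.
Geometric mean = √(0.6733 × 0.6767) = 0.6750.
HTMT = 0.6325 / 0.6750 = 0.937.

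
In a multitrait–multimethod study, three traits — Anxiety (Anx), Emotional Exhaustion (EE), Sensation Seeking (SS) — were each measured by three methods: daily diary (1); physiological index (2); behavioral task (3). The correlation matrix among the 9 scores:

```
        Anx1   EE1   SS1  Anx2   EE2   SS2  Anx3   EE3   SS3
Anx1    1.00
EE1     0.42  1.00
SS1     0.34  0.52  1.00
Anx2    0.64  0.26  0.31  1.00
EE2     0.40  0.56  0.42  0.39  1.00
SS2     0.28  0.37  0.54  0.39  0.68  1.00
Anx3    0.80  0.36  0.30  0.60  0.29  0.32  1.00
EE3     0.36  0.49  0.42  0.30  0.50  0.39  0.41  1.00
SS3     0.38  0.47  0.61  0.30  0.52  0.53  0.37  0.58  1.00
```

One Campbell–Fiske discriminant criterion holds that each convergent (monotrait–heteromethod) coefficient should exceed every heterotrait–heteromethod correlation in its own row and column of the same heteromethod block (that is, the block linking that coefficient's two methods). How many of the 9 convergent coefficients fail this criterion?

Checking each validity diagonal entry against its comparison values:
Anx (methods 1·2): 0.64 vs {0.40, 0.26, 0.28, 0.31} → pass.
Anx (methods 1·3): 0.80 vs {0.36, 0.36, 0.38, 0.30} → pass.
Anx (methods 2·3): 0.60 vs {0.30, 0.29, 0.30, 0.32} → pass.
EE (methods 1·2): 0.56 vs {0.26, 0.40, 0.37, 0.42} → pass.
EE (methods 1·3): 0.49 vs {0.36, 0.36, 0.47, 0.42} → pass.
EE (methods 2·3): 0.50 vs {0.29, 0.30, 0.52, 0.39} → fail.
SS (methods 1·2): 0.54 vs {0.31, 0.28, 0.42, 0.37} → pass.
SS (methods 1·3): 0.61 vs {0.30, 0.38, 0.42, 0.47} → pass.
SS (methods 2·3): 0.53 vs {0.32, 0.30, 0.39, 0.52} → pass.
1 of 9 fail.

1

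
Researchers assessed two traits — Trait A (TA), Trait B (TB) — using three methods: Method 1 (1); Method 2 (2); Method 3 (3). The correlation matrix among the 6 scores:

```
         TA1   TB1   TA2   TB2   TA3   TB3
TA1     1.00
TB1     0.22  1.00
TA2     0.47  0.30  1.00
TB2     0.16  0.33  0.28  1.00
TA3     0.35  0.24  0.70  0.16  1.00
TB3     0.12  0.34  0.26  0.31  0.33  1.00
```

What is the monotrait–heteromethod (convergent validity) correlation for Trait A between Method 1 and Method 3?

0.35

Same trait (TA), different methods: r(TA1, TA3) = 0.35.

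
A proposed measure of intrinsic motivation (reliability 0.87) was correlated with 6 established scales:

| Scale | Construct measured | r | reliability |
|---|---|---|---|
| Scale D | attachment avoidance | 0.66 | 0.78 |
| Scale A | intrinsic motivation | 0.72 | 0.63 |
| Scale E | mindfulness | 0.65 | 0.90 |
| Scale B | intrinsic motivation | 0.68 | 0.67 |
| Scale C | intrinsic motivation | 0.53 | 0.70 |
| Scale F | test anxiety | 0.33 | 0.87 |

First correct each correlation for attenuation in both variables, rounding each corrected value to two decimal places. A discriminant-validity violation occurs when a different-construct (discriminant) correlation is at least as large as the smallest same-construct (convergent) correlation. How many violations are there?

2

Disattenuated r (r / √(r_scale · r_new)):
  Scale D (disc): 0.66 / √(0.78·0.87) = 0.80
  Scale A (conv): 0.72 / √(0.63·0.87) = 0.97
  Scale E (disc): 0.65 / √(0.90·0.87) = 0.73
  Scale B (conv): 0.68 / √(0.67·0.87) = 0.89
  Scale C (conv): 0.53 / √(0.70·0.87) = 0.68
  Scale F (disc): 0.33 / √(0.87·0.87) = 0.38
Smallest convergent = 0.68. Discriminant values: 0.80, 0.73, 0.38; count ≥ 0.68 → 2.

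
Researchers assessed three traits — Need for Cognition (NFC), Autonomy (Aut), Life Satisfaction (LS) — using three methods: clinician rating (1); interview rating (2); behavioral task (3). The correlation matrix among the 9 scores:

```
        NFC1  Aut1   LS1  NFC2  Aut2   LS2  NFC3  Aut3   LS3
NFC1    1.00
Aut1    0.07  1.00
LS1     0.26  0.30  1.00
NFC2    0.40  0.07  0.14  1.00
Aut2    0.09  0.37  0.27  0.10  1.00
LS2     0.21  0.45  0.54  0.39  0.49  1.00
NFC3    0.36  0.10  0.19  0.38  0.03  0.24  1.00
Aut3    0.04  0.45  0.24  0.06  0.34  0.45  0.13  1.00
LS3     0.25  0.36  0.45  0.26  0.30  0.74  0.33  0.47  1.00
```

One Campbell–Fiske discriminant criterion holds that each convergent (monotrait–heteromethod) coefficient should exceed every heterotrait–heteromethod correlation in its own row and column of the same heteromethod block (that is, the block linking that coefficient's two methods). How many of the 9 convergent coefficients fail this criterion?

Checking each validity diagonal entry against its comparison values:
NFC (methods 1·2): 0.40 vs {0.09, 0.07, 0.21, 0.14} → pass.
NFC (methods 1·3): 0.36 vs {0.04, 0.10, 0.25, 0.19} → pass.
NFC (methods 2·3): 0.38 vs {0.06, 0.03, 0.26, 0.24} → pass.
Aut (methods 1·2): 0.37 vs {0.07, 0.09, 0.45, 0.27} → fail.
Aut (methods 1·3): 0.45 vs {0.10, 0.04, 0.36, 0.24} → pass.
Aut (methods 2·3): 0.34 vs {0.03, 0.06, 0.30, 0.45} → fail.
LS (methods 1·2): 0.54 vs {0.14, 0.21, 0.27, 0.45} → pass.
LS (methods 1·3): 0.45 vs {0.19, 0.25, 0.24, 0.36} → pass.
LS (methods 2·3): 0.74 vs {0.24, 0.26, 0.45, 0.30} → pass.
2 of 9 fail.

2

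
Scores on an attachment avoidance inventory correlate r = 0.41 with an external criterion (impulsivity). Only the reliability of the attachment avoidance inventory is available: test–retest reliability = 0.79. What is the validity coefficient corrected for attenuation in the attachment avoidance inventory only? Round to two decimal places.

Single correction: r_c = r_obs / √r_xx = 0.41 / √0.79 = 0.41 / 0.8888 ≈ 0.46.

0.46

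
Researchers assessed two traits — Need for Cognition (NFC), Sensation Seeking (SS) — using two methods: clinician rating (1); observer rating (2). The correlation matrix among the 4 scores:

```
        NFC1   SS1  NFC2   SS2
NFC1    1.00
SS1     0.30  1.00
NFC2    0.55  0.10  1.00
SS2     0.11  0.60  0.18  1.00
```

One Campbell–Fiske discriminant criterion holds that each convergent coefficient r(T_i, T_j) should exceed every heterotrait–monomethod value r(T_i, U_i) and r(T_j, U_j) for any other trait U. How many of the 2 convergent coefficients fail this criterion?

0

Each convergent coefficient versus the relevant comparison correlations:
NFC (methods 1·2): 0.55 vs {0.30, 0.18} → pass.
SS (methods 1·2): 0.60 vs {0.30, 0.18} → pass.
0 of 2 fail.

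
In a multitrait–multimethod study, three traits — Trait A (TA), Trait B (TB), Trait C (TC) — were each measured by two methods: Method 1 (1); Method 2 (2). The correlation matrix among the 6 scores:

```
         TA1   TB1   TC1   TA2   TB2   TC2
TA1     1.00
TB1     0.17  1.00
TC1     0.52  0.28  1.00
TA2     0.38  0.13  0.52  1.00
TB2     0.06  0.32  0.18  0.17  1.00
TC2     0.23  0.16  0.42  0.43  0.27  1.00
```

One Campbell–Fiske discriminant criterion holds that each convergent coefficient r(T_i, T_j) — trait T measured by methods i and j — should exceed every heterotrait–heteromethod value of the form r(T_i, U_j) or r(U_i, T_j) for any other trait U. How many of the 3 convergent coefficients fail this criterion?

2

Each convergent coefficient versus the relevant comparison correlations:
TA (methods 1·2): 0.38 vs {0.06, 0.13, 0.23, 0.52} → fail.
TB (methods 1·2): 0.32 vs {0.13, 0.06, 0.16, 0.18} → pass.
TC (methods 1·2): 0.42 vs {0.52, 0.23, 0.18, 0.16} → fail.
2 of 3 fail.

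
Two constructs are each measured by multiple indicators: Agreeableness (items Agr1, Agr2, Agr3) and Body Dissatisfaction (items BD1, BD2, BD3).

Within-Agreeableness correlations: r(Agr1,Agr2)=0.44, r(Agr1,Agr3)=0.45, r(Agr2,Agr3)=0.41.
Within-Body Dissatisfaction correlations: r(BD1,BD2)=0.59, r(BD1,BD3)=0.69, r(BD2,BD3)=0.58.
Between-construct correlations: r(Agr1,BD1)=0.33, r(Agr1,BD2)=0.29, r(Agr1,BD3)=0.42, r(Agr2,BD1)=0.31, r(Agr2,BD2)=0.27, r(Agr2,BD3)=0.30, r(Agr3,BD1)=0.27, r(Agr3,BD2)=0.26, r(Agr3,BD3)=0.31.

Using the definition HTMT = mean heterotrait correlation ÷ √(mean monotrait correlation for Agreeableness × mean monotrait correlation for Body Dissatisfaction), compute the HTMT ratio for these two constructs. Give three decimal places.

0.592

Mean between = 2.76/9 = 0.3067.
Mean within-Agr = 1.30/3 = 0.4333; mean within-BD = 1.86/3 = 0.6200.
Geometric mean = √(0.4333 × 0.6200) = 0.5183.
HTMT = 0.3067 / 0.5183 = 0.592.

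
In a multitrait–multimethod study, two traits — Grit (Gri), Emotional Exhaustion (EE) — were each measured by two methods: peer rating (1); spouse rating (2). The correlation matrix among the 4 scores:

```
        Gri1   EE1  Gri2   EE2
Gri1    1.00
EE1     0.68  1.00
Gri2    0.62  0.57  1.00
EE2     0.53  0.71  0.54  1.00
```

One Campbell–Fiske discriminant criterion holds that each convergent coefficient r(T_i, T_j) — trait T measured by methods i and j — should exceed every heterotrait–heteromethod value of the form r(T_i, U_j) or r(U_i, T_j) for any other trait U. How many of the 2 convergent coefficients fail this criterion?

Convergent coefficients and their comparison sets:
Gri (methods 1·2): 0.62 vs {0.53, 0.57} → pass.
EE (methods 1·2): 0.71 vs {0.57, 0.53} → pass.
0 of 2 fail.

0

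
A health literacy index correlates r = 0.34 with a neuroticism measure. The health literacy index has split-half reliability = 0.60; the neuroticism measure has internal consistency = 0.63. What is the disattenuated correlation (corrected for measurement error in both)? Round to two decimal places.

r_true = r_obs / √(r_xx · r_yy) = 0.34 / √(0.60 × 0.63) = 0.34 / √0.3780 = 0.34 / 0.6148 ≈ 0.55.

0.55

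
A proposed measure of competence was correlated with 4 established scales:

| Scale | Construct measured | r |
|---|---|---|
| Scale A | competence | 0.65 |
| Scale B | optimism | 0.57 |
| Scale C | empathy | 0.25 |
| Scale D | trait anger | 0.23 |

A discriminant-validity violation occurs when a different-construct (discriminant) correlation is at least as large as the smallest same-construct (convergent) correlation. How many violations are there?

Convergent (same construct = competence): Scale A.
Smallest convergent = 0.65. Discriminant values: 0.57, 0.25, 0.23; count ≥ 0.65 → 0.

0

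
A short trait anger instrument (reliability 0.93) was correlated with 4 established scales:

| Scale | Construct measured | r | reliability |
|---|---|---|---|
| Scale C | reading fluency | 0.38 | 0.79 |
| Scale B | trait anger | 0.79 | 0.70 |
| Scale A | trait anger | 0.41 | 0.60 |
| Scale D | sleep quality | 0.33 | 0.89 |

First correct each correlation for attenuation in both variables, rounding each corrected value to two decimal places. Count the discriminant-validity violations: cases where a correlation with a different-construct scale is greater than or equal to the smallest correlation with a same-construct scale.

0

Disattenuated r (r / √(r_scale · r_new)):
  Scale C (disc): 0.38 / √(0.79·0.93) = 0.44
  Scale B (conv): 0.79 / √(0.70·0.93) = 0.98
  Scale A (conv): 0.41 / √(0.60·0.93) = 0.55
  Scale D (disc): 0.33 / √(0.89·0.93) = 0.36
Smallest convergent = 0.55. Discriminant values: 0.44, 0.36; count ≥ 0.55 → 0.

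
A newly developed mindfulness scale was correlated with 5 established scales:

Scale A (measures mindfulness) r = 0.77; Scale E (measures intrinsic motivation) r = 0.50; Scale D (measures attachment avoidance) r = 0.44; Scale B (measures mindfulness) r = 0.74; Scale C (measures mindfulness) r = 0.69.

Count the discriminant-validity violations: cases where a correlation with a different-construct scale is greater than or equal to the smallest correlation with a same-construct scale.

Convergent (same construct = mindfulness): Scale A, Scale B, Scale C.
Smallest convergent = 0.69. Discriminant values: 0.50, 0.44; count ≥ 0.69 → 0.

0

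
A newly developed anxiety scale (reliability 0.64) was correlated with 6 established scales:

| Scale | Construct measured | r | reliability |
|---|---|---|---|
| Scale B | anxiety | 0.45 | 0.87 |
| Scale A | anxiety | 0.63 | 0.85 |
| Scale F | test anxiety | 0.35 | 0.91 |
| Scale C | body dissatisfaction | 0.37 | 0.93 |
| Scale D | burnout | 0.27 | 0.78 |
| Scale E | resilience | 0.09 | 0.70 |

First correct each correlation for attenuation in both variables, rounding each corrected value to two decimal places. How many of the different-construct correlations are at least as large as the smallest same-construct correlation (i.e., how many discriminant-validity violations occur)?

0

Disattenuated r (r / √(r_scale · r_new)):
  Scale B (conv): 0.45 / √(0.87·0.64) = 0.60
  Scale A (conv): 0.63 / √(0.85·0.64) = 0.85
  Scale F (disc): 0.35 / √(0.91·0.64) = 0.46
  Scale C (disc): 0.37 / √(0.93·0.64) = 0.48
  Scale D (disc): 0.27 / √(0.78·0.64) = 0.38
  Scale E (disc): 0.09 / √(0.70·0.64) = 0.13
Smallest convergent = 0.60. Discriminant values: 0.46, 0.48, 0.38, 0.13; count ≥ 0.60 → 0.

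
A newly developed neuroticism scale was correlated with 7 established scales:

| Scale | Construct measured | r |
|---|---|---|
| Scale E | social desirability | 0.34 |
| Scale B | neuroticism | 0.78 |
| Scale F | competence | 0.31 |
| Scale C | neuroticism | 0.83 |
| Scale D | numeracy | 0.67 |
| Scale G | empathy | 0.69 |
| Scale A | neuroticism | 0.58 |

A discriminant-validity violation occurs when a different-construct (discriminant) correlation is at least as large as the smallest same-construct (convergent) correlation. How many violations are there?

2

Convergent (same construct = neuroticism): Scale B, Scale C, Scale A.
Smallest convergent = 0.58. Discriminant values: 0.34, 0.31, 0.67, 0.69; count ≥ 0.58 → 2.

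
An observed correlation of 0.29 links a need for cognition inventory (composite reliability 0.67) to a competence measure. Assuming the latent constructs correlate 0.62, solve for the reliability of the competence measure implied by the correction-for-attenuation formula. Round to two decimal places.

r_true = r_obs / √(r_xx · r_yy) ⇒ 0.62 = 0.29 / √(0.67 · r_yy).
√(0.67 · r_yy) = 0.29 / 0.62 = 0.4677; 0.67 · r_yy = 0.2187; r_yy = 0.2187 / 0.67 ≈ 0.33.

0.33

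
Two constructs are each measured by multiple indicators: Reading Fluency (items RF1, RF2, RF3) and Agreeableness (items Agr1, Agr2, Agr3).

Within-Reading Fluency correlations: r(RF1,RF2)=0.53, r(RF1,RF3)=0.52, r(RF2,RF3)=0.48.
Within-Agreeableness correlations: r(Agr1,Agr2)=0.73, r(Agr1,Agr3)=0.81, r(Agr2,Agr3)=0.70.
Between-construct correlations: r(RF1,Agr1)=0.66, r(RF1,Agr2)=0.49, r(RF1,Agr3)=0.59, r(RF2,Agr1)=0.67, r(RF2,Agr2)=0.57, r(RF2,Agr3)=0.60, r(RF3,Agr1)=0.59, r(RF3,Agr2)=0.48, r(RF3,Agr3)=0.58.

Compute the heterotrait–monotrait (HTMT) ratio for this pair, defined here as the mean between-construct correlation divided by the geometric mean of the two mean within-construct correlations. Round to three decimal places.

Mean between = 5.23/9 = 0.5811.
Mean within-RF = 1.53/3 = 0.5100; mean within-Agr = 2.24/3 = 0.7467.
Geometric mean = √(0.5100 × 0.7467) = 0.6171.
HTMT = 0.5811 / 0.6171 = 0.942.

0.942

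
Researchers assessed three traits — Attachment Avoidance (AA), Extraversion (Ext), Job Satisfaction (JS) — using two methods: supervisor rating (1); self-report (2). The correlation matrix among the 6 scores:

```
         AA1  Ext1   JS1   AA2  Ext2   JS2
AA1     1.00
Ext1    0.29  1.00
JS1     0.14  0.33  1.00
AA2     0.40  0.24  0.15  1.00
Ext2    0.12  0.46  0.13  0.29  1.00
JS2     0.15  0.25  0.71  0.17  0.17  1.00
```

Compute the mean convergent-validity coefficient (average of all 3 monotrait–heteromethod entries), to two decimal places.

0.52

Convergent values: 0.40, 0.46, 0.71; mean = 1.57/3 = 0.52.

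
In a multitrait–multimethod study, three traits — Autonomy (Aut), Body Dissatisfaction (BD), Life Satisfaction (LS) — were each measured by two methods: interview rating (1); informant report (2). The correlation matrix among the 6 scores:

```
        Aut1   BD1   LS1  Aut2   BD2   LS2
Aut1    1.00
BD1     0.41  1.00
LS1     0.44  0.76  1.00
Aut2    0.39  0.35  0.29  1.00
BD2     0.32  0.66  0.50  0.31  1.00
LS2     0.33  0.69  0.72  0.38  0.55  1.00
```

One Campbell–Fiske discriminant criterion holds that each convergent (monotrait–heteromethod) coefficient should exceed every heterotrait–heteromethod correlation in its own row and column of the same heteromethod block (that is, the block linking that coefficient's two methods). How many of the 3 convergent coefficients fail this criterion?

1

Each convergent coefficient versus the relevant comparison correlations:
Aut (methods 1·2): 0.39 vs {0.32, 0.35, 0.33, 0.29} → pass.
BD (methods 1·2): 0.66 vs {0.35, 0.32, 0.69, 0.50} → fail.
LS (methods 1·2): 0.72 vs {0.29, 0.33, 0.50, 0.69} → pass.
1 of 3 fail.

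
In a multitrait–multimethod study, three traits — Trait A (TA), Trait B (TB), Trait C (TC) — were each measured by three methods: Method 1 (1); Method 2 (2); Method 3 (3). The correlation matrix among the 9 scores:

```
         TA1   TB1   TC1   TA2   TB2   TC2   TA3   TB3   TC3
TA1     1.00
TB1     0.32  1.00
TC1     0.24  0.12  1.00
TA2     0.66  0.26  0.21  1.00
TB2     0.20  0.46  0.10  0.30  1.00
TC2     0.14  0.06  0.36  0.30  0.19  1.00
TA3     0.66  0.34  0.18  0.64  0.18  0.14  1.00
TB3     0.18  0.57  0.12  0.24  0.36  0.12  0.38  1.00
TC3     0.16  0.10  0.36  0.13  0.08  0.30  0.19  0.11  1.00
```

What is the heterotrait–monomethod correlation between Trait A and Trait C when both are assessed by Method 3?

0.19

Different traits, same method: r(TA3, TC3) = 0.19.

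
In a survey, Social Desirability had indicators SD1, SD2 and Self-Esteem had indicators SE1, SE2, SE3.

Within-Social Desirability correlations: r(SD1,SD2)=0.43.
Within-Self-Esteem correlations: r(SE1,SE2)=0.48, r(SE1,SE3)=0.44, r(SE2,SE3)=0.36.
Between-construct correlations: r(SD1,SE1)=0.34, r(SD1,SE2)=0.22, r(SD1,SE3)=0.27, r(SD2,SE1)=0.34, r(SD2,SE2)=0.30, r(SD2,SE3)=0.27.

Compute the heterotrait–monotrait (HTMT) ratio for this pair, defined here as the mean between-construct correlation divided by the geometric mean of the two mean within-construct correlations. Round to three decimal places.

Between-construct mean = 1.74/6 = 0.2900.
Mean within-SD = 0.43/1 = 0.4300; mean within-SE = 1.28/3 = 0.4267.
Geometric mean = √(0.4300 × 0.4267) = 0.4283.
HTMT = 0.2900 / 0.4283 = 0.677.

0.677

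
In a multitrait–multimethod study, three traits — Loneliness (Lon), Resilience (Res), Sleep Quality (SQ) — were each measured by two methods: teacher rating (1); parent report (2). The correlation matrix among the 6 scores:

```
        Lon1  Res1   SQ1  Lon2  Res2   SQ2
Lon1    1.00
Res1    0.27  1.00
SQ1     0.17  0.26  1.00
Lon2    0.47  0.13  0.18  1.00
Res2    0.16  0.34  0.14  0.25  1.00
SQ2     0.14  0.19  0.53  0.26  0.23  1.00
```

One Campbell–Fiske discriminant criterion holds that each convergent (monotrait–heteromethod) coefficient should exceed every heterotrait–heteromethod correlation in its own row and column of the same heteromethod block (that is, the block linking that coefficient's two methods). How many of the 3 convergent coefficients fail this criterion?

Each convergent coefficient versus the relevant comparison correlations:
Lon (methods 1·2): 0.47 vs {0.16, 0.13, 0.14, 0.18} → pass.
Res (methods 1·2): 0.34 vs {0.13, 0.16, 0.19, 0.14} → pass.
SQ (methods 1·2): 0.53 vs {0.18, 0.14, 0.14, 0.19} → pass.
0 of 3 fail.

0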